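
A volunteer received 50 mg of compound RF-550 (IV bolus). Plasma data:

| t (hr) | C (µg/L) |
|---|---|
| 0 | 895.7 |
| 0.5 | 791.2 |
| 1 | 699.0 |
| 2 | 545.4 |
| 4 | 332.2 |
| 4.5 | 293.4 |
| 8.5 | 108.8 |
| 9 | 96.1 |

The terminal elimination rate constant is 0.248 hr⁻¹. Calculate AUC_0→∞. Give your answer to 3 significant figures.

AUC = 3690 µg/L·hr

Trapezoidal AUC_0→9:
  [0→0.5]: (895.7+791.2)/2 × 0.5 = 421.725
  [0.5→1]: (791.2+699.0)/2 × 0.5 = 372.55
  [1→2]: (699.0+545.4)/2 × 1 = 622.2
  [2→4]: (545.4+332.2)/2 × 2 = 877.6
  [4→4.5]: (332.2+293.4)/2 × 0.5 = 156.4
  [4.5→8.5]: (293.4+108.8)/2 × 4 = 804.4
  [8.5→9]: (108.8+96.1)/2 × 0.5 = 51.225
  Sum = 3306.1 µg/L·hr
Extrapolated tail: C_last / k_e = 96.1 / 0.248 = 387.500
AUC_0→∞ = 3306.1 + 387.500 = 3693.6 µg/L·hr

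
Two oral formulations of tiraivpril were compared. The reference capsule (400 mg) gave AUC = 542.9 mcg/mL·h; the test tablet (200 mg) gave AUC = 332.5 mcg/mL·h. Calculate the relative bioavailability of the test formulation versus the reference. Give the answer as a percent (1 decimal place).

F_rel = (AUC_test/D_test) / (AUC_ref/D_ref)
      = (332.5/200) / (542.9/400)
      = 1.6625 / 1.35725 = 1.2249 = 122.49%

F_rel = 122.5%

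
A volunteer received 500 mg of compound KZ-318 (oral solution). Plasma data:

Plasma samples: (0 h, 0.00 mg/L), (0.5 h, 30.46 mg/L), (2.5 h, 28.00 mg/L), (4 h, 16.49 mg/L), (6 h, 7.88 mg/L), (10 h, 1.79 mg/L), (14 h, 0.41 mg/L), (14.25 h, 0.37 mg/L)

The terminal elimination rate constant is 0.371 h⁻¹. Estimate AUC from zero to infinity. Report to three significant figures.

AUC = 149 mg/L·h

Trapezoidal AUC_0→14.25:
  [0→0.5]: (0.00+30.46)/2 × 0.5 = 7.615
  [0.5→2.5]: (30.46+28.00)/2 × 2 = 58.46
  [2.5→4]: (28.00+16.49)/2 × 1.5 = 33.3675
  [4→6]: (16.49+7.88)/2 × 2 = 24.37
  [6→10]: (7.88+1.79)/2 × 4 = 19.34
  [10→14]: (1.79+0.41)/2 × 4 = 4.4
  [14→14.25]: (0.41+0.37)/2 × 0.25 = 0.0975
  Sum = 147.65 mg/L·h
Extrapolated tail: C_last / k_e = 0.37 / 0.371 = 0.997
AUC_0→∞ = 147.65 + 0.997 = 148.647 mg/L·h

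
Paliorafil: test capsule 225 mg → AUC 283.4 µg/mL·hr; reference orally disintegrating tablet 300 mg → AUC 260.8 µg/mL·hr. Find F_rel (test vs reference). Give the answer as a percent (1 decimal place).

F_rel = 144.9%

F_rel = (AUC_test/D_test) / (AUC_ref/D_ref)
      = (283.4/225) / (260.8/300)
      = 1.25956 / 0.869333 = 1.4489 = 144.89%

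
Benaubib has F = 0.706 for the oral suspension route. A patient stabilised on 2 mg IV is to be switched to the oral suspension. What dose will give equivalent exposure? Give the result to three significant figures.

D_oral = 2.83 mg

For equal systemic exposure: F × D_ev = D_iv
D_ev = D_iv / F = 2 / 0.706 = 2.83286 mg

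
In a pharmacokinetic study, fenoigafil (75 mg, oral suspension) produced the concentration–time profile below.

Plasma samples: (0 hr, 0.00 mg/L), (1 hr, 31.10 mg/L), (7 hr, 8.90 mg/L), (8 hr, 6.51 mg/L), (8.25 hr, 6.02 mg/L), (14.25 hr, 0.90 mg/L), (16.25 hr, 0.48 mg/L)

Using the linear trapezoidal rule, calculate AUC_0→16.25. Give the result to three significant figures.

AUC = 167 mg/L·hr

Trapezoidal AUC_0→16.25:
  [0→1]: (0.00+31.10)/2 × 1 = 15.55
  [1→7]: (31.10+8.90)/2 × 6 = 120.0
  [7→8]: (8.90+6.51)/2 × 1 = 7.705
  [8→8.25]: (6.51+6.02)/2 × 0.25 = 1.56625
  [8.25→14.25]: (6.02+0.90)/2 × 6 = 20.76
  [14.25→16.25]: (0.90+0.48)/2 × 2 = 1.38
  Sum = 166.96125 mg/L·hr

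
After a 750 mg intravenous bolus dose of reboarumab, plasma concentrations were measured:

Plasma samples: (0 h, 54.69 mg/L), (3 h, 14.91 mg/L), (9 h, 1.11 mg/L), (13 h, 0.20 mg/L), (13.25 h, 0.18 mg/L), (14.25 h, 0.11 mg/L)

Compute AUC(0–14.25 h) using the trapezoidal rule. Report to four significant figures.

AUC = 155.3 mg/L·h

Trapezoidal AUC_0→14.25:
  [0→3]: (54.69+14.91)/2 × 3 = 104.4
  [3→9]: (14.91+1.11)/2 × 6 = 48.06
  [9→13]: (1.11+0.20)/2 × 4 = 2.62
  [13→13.25]: (0.20+0.18)/2 × 0.25 = 0.0475
  [13.25→14.25]: (0.18+0.11)/2 × 1 = 0.145
  Sum = 155.2725 mg/L·h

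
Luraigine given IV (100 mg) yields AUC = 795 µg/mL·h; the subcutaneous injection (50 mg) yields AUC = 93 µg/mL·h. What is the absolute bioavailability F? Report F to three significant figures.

F = 0.234

F = (AUC_ev / D_ev) / (AUC_iv / D_iv)
  = (93/50) / (795/100)
  = 1.86 / 7.95 = 0.2340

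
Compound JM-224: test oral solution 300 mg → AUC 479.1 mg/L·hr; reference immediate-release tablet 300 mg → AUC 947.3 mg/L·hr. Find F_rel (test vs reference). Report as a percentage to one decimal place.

F_rel = (AUC_test/D_test) / (AUC_ref/D_ref)
      = (479.1/300) / (947.3/300)
      = 1.597 / 3.15767 = 0.5058 = 50.58%

F_rel = 50.6%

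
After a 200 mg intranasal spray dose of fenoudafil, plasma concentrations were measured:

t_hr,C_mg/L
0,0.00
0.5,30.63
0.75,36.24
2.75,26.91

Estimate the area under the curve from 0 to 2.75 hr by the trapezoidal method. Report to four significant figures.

AUC = 79.17 mg/L·hr

Trapezoidal AUC_0→2.75:
  [0→0.5]: (0.00+30.63)/2 × 0.5 = 7.6575
  [0.5→0.75]: (30.63+36.24)/2 × 0.25 = 8.35875
  [0.75→2.75]: (36.24+26.91)/2 × 2 = 63.15
  Sum = 79.16625 mg/L·hr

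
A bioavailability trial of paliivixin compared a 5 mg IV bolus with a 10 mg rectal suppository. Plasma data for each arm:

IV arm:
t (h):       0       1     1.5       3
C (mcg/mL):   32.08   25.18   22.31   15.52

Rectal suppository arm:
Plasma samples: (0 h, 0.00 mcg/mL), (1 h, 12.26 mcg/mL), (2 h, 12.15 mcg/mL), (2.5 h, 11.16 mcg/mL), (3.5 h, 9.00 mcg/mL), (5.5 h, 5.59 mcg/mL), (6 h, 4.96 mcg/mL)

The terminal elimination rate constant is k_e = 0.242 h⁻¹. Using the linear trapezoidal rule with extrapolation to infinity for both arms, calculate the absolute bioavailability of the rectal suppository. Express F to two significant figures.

Trapezoidal AUC_0→3 (IV):
  [0→1]: (32.08+25.18)/2 × 1 = 28.63
  [1→1.5]: (25.18+22.31)/2 × 0.5 = 11.8725
  [1.5→3]: (22.31+15.52)/2 × 1.5 = 28.3725
  Sum = 68.875 mcg/mL·h
IV tail: 15.52/0.242 = 64.132; AUC_iv,0→∞ = 68.875 + 64.132 = 133.007 mcg/mL·h
Trapezoidal AUC_0→6 (rectal suppository):
  [0→1]: (0.00+12.26)/2 × 1 = 6.13
  [1→2]: (12.26+12.15)/2 × 1 = 12.205
  [2→2.5]: (12.15+11.16)/2 × 0.5 = 5.8275
  [2.5→3.5]: (11.16+9.00)/2 × 1 = 10.08
  [3.5→5.5]: (9.00+5.59)/2 × 2 = 14.59
  [5.5→6]: (5.59+4.96)/2 × 0.5 = 2.6375
  Sum = 51.47 mcg/mL·h
rectal suppository tail: 4.96/0.242 = 20.496; AUC_ev,0→∞ = 51.47 + 20.496 = 71.966 mcg/mL·h
F = (AUC_ev/D_ev)/(AUC_iv/D_iv) = (71.966/10)/(133.007/5) = 7.1966/26.6014 = 0.2705

F = 0.27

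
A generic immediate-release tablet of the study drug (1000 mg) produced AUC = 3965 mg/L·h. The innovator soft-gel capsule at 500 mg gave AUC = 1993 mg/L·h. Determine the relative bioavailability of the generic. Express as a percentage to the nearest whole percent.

F_rel = 99%

F_rel = (AUC_test/D_test) / (AUC_ref/D_ref)
      = (3965/1000) / (1993/500)
      = 3.965 / 3.986 = 0.9947 = 99.47%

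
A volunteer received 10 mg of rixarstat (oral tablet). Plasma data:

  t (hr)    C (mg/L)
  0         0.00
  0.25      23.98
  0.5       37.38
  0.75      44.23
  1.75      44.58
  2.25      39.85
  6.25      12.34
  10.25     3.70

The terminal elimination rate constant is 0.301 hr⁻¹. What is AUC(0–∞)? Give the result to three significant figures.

AUC = 235 mg/L·hr

Trapezoidal AUC_0→10.25:
  [0→0.25]: (0.00+23.98)/2 × 0.25 = 2.9975
  [0.25→0.5]: (23.98+37.38)/2 × 0.25 = 7.67
  [0.5→0.75]: (37.38+44.23)/2 × 0.25 = 10.20125
  [0.75→1.75]: (44.23+44.58)/2 × 1 = 44.405
  [1.75→2.25]: (44.58+39.85)/2 × 0.5 = 21.1075
  [2.25→6.25]: (39.85+12.34)/2 × 4 = 104.38
  [6.25→10.25]: (12.34+3.70)/2 × 4 = 32.08
  Sum = 222.84125 mg/L·hr
Extrapolated tail: C_last / k_e = 3.70 / 0.301 = 12.292
AUC_0→∞ = 222.84125 + 12.292 = 235.13325 mg/L·hr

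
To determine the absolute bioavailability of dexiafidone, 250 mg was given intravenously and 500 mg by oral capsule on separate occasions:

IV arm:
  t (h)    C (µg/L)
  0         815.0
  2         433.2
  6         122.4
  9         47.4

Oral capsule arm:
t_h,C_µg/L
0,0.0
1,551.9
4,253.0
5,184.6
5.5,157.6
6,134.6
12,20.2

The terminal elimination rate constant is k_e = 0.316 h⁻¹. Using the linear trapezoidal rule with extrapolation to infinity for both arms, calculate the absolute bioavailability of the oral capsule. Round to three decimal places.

Trapezoidal AUC_0→9 (IV):
  [0→2]: (815.0+433.2)/2 × 2 = 1248.2
  [2→6]: (433.2+122.4)/2 × 4 = 1111.2
  [6→9]: (122.4+47.4)/2 × 3 = 254.7
  Sum = 2614.1 µg/L·h
IV tail: 47.4/0.316 = 150.000; AUC_iv,0→∞ = 2614.1 + 150.000 = 2764.1 µg/L·h
Trapezoidal AUC_0→12 (oral capsule):
  [0→1]: (0.0+551.9)/2 × 1 = 275.95
  [1→4]: (551.9+253.0)/2 × 3 = 1207.35
  [4→5]: (253.0+184.6)/2 × 1 = 218.8
  [5→5.5]: (184.6+157.6)/2 × 0.5 = 85.55
  [5.5→6]: (157.6+134.6)/2 × 0.5 = 73.05
  [6→12]: (134.6+20.2)/2 × 6 = 464.4
  Sum = 2325.1 µg/L·h
oral capsule tail: 20.2/0.316 = 63.924; AUC_ev,0→∞ = 2325.1 + 63.924 = 2389.024 µg/L·h
F = (AUC_ev/D_ev)/(AUC_iv/D_iv) = (2389.024/500)/(2764.1/250) = 4.778048/11.0564 = 0.4322

F = 0.432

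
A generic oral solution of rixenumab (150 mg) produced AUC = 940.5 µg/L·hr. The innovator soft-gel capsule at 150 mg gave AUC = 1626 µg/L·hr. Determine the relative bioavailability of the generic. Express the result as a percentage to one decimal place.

F_rel = 57.8%

F_rel = (AUC_test/D_test) / (AUC_ref/D_ref)
      = (940.5/150) / (1626/150)
      = 6.27 / 10.84 = 0.5784 = 57.84%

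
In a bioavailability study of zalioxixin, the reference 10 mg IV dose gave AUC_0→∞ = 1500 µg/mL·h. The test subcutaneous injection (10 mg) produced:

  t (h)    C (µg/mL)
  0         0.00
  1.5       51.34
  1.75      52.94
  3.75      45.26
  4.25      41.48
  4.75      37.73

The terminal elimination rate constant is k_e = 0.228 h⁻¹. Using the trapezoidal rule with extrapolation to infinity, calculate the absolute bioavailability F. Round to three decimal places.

Trapezoidal AUC_0→4.75 (subcutaneous injection):
  [0→1.5]: (0.00+51.34)/2 × 1.5 = 38.505
  [1.5→1.75]: (51.34+52.94)/2 × 0.25 = 13.035
  [1.75→3.75]: (52.94+45.26)/2 × 2 = 98.2
  [3.75→4.25]: (45.26+41.48)/2 × 0.5 = 21.685
  [4.25→4.75]: (41.48+37.73)/2 × 0.5 = 19.8025
  Sum = 191.2275 µg/mL·h
Tail: C_last/k_e = 37.73/0.228 = 165.482
AUC_0→∞ (subcutaneous injection) = 191.2275 + 165.482 = 356.7095 µg/mL·h
F = (AUC_ev/D_ev)/(AUC_iv/D_iv) = (356.7095/10)/(1500/10) = 35.67095/150 = 0.2378

F = 0.238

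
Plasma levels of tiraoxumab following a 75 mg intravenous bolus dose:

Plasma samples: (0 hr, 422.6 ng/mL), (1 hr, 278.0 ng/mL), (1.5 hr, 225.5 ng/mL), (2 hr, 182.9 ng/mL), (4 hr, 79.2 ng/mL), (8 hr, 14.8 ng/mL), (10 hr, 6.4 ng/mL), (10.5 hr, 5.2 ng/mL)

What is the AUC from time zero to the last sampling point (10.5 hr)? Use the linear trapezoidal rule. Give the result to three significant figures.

Trapezoidal AUC_0→10.5:
  [0→1]: (422.6+278.0)/2 × 1 = 350.3
  [1→1.5]: (278.0+225.5)/2 × 0.5 = 125.875
  [1.5→2]: (225.5+182.9)/2 × 0.5 = 102.1
  [2→4]: (182.9+79.2)/2 × 2 = 262.1
  [4→8]: (79.2+14.8)/2 × 4 = 188.0
  [8→10]: (14.8+6.4)/2 × 2 = 21.2
  [10→10.5]: (6.4+5.2)/2 × 0.5 = 2.9
  Sum = 1052.475 ng/mL·hr

AUC = 1050 ng/mL·hr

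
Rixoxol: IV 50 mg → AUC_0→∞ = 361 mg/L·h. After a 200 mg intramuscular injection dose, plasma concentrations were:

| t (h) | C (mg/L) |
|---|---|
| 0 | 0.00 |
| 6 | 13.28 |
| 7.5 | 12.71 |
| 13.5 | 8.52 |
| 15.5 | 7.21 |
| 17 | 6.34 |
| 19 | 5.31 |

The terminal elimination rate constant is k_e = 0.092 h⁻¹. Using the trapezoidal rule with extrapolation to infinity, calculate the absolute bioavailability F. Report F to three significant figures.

Trapezoidal AUC_0→19 (intramuscular injection):
  [0→6]: (0.00+13.28)/2 × 6 = 39.84
  [6→7.5]: (13.28+12.71)/2 × 1.5 = 19.4925
  [7.5→13.5]: (12.71+8.52)/2 × 6 = 63.69
  [13.5→15.5]: (8.52+7.21)/2 × 2 = 15.73
  [15.5→17]: (7.21+6.34)/2 × 1.5 = 10.1625
  [17→19]: (6.34+5.31)/2 × 2 = 11.65
  Sum = 160.565 mg/L·h
Tail: C_last/k_e = 5.31/0.092 = 57.717
AUC_0→∞ (intramuscular injection) = 160.565 + 57.717 = 218.282 mg/L·h
F = (AUC_ev/D_ev)/(AUC_iv/D_iv) = (218.282/200)/(361/50) = 1.09141/7.22 = 0.1512

F = 0.151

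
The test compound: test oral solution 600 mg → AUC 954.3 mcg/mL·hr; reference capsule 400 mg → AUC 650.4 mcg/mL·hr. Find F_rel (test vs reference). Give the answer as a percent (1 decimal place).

F_rel = 97.8%

F_rel = (AUC_test/D_test) / (AUC_ref/D_ref)
      = (954.3/600) / (650.4/400)
      = 1.5905 / 1.626 = 0.9782 = 97.82%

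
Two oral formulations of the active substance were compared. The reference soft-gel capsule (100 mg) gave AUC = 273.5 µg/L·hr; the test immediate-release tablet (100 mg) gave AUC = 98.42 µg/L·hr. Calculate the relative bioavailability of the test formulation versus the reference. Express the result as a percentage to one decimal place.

F_rel = (AUC_test/D_test) / (AUC_ref/D_ref)
      = (98.42/100) / (273.5/100)
      = 0.9842 / 2.735 = 0.3599 = 35.99%

F_rel = 36.0%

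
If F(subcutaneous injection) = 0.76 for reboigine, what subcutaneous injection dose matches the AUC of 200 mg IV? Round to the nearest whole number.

D_subcutaneous = 263 mg

For equal systemic exposure: F × D_ev = D_iv
D_ev = D_iv / F = 200 / 0.76 = 263.158 mg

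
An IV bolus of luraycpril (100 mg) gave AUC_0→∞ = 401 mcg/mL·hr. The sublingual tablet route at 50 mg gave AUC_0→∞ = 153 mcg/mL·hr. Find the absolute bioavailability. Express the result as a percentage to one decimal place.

F = 76.3%

F = (AUC_ev / D_ev) / (AUC_iv / D_iv)
  = (153/50) / (401/100)
  = 3.06 / 4.01 = 0.7631
  = 76.31%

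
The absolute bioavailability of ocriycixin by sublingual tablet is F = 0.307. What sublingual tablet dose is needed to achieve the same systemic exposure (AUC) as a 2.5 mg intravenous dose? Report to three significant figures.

For equal systemic exposure: F × D_ev = D_iv
D_ev = D_iv / F = 2.5 / 0.307 = 8.14332 mg

D_sublingual = 8.14 mg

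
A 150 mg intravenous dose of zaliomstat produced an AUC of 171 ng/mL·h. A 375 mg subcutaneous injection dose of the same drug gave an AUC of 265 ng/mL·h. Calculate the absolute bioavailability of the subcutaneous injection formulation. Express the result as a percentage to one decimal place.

F = 62.0%

F = (AUC_ev / D_ev) / (AUC_iv / D_iv)
  = (265/375) / (171/150)
  = 0.706667 / 1.14 = 0.6199
  = 61.99%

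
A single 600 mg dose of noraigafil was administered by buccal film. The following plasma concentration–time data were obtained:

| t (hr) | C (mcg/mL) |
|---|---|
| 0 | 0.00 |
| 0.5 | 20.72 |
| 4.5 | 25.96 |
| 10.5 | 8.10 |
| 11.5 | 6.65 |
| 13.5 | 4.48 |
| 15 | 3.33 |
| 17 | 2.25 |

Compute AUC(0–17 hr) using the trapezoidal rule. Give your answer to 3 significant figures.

Trapezoidal AUC_0→17:
  [0→0.5]: (0.00+20.72)/2 × 0.5 = 5.18
  [0.5→4.5]: (20.72+25.96)/2 × 4 = 93.36
  [4.5→10.5]: (25.96+8.10)/2 × 6 = 102.18
  [10.5→11.5]: (8.10+6.65)/2 × 1 = 7.375
  [11.5→13.5]: (6.65+4.48)/2 × 2 = 11.13
  [13.5→15]: (4.48+3.33)/2 × 1.5 = 5.8575
  [15→17]: (3.33+2.25)/2 × 2 = 5.58
  Sum = 230.6625 mcg/mL·hr

AUC = 231 mcg/mL·hr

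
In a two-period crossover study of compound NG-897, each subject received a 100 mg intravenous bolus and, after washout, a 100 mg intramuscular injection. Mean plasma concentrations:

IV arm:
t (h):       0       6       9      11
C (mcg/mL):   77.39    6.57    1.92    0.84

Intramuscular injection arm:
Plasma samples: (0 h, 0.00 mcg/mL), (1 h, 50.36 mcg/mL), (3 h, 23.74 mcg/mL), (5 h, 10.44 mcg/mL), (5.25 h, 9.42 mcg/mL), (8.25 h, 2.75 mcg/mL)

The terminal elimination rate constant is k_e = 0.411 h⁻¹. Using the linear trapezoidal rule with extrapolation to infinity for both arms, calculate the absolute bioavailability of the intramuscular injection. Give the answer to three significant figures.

Trapezoidal AUC_0→11 (IV):
  [0→6]: (77.39+6.57)/2 × 6 = 251.88
  [6→9]: (6.57+1.92)/2 × 3 = 12.735
  [9→11]: (1.92+0.84)/2 × 2 = 2.76
  Sum = 267.375 mcg/mL·h
IV tail: 0.84/0.411 = 2.044; AUC_iv,0→∞ = 267.375 + 2.044 = 269.419 mcg/mL·h
Trapezoidal AUC_0→8.25 (intramuscular injection):
  [0→1]: (0.00+50.36)/2 × 1 = 25.18
  [1→3]: (50.36+23.74)/2 × 2 = 74.1
  [3→5]: (23.74+10.44)/2 × 2 = 34.18
  [5→5.25]: (10.44+9.42)/2 × 0.25 = 2.4825
  [5.25→8.25]: (9.42+2.75)/2 × 3 = 18.255
  Sum = 154.1975 mcg/mL·h
intramuscular injection tail: 2.75/0.411 = 6.691; AUC_ev,0→∞ = 154.1975 + 6.691 = 160.8885 mcg/mL·h
F = (AUC_ev/D_ev)/(AUC_iv/D_iv) = (160.8885/100)/(269.419/100) = 1.608885/2.69419 = 0.5972

F = 0.597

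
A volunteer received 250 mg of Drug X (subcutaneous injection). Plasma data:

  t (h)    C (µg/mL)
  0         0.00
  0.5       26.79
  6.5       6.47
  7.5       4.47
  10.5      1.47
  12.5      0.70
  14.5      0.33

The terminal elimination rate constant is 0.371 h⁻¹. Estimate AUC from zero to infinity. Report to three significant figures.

AUC = 125 µg/mL·h

Trapezoidal AUC_0→14.5:
  [0→0.5]: (0.00+26.79)/2 × 0.5 = 6.6975
  [0.5→6.5]: (26.79+6.47)/2 × 6 = 99.78
  [6.5→7.5]: (6.47+4.47)/2 × 1 = 5.47
  [7.5→10.5]: (4.47+1.47)/2 × 3 = 8.91
  [10.5→12.5]: (1.47+0.70)/2 × 2 = 2.17
  [12.5→14.5]: (0.70+0.33)/2 × 2 = 1.03
  Sum = 124.0575 µg/mL·h
Extrapolated tail: C_last / k_e = 0.33 / 0.371 = 0.889
AUC_0→∞ = 124.0575 + 0.889 = 124.9465 µg/mL·h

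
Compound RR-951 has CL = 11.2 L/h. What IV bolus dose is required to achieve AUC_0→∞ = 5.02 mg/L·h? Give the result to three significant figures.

Dose = 56.2 mg

Dose_iv = CL × AUC_0→∞
     = 11.2 × 5.02 = 56.224 mg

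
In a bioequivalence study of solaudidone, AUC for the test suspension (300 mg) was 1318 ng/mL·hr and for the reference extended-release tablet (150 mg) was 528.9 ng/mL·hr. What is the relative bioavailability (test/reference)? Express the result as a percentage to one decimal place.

F_rel = 124.6%

F_rel = (AUC_test/D_test) / (AUC_ref/D_ref)
      = (1318/300) / (528.9/150)
      = 4.39333 / 3.526 = 1.2460 = 124.60%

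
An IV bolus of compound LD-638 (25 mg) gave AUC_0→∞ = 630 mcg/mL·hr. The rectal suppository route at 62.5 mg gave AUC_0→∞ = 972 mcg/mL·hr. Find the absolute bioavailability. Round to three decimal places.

F = 0.617

F = (AUC_ev / D_ev) / (AUC_iv / D_iv)
  = (972/62.5) / (630/25)
  = 15.552 / 25.2 = 0.6171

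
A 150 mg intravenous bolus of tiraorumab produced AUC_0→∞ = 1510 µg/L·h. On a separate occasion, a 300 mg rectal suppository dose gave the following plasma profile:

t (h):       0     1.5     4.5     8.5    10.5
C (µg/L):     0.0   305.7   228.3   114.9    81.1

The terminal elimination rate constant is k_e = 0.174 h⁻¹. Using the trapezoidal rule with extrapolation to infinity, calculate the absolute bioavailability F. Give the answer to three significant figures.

F = 0.788

Trapezoidal AUC_0→10.5 (rectal suppository):
  [0→1.5]: (0.0+305.7)/2 × 1.5 = 229.275
  [1.5→4.5]: (305.7+228.3)/2 × 3 = 801.0
  [4.5→8.5]: (228.3+114.9)/2 × 4 = 686.4
  [8.5→10.5]: (114.9+81.1)/2 × 2 = 196.0
  Sum = 1912.675 µg/L·h
Tail: C_last/k_e = 81.1/0.174 = 466.092
AUC_0→∞ (rectal suppository) = 1912.675 + 466.092 = 2378.767 µg/L·h
F = (AUC_ev/D_ev)/(AUC_iv/D_iv) = (2378.767/300)/(1510/150) = 7.92922/10.0667 = 0.7877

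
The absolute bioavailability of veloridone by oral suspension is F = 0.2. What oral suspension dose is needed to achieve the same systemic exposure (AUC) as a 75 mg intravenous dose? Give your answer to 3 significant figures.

D_oral = 375 mg

For equal systemic exposure: F × D_ev = D_iv
D_ev = D_iv / F = 75 / 0.2 = 375 mg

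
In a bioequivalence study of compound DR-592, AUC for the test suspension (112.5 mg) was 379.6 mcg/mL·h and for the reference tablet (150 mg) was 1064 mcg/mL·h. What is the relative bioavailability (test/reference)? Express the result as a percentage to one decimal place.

F_rel = (AUC_test/D_test) / (AUC_ref/D_ref)
      = (379.6/112.5) / (1064/150)
      = 3.37422 / 7.09333 = 0.4757 = 47.57%

F_rel = 47.6%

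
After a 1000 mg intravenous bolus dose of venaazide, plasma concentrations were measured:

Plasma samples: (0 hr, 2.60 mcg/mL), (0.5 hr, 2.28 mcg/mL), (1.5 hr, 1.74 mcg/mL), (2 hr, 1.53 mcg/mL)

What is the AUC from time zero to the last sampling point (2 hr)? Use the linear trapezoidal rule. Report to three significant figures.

Trapezoidal AUC_0→2:
  [0→0.5]: (2.60+2.28)/2 × 0.5 = 1.22
  [0.5→1.5]: (2.28+1.74)/2 × 1 = 2.01
  [1.5→2]: (1.74+1.53)/2 × 0.5 = 0.8175
  Sum = 4.0475 mcg/mL·hr

AUC = 4.05 mcg/mL·hr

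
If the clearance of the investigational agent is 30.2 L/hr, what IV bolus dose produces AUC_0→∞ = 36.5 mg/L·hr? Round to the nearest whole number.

Dose = 1102 mg

Dose_iv = CL × AUC_0→∞
     = 30.2 × 36.5 = 1102.3 mg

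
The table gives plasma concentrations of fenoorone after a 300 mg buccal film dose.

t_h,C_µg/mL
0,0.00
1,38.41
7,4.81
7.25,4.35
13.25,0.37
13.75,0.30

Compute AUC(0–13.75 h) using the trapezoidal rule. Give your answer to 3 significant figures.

AUC = 164 µg/mL·h

Trapezoidal AUC_0→13.75:
  [0→1]: (0.00+38.41)/2 × 1 = 19.205
  [1→7]: (38.41+4.81)/2 × 6 = 129.66
  [7→7.25]: (4.81+4.35)/2 × 0.25 = 1.145
  [7.25→13.25]: (4.35+0.37)/2 × 6 = 14.16
  [13.25→13.75]: (0.37+0.30)/2 × 0.5 = 0.1675
  Sum = 164.3375 µg/mL·h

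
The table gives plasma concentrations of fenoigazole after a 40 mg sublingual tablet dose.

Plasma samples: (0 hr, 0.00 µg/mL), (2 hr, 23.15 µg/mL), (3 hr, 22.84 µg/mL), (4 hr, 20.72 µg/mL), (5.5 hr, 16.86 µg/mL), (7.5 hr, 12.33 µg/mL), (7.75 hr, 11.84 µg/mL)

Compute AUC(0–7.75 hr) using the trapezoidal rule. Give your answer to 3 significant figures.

Trapezoidal AUC_0→7.75:
  [0→2]: (0.00+23.15)/2 × 2 = 23.15
  [2→3]: (23.15+22.84)/2 × 1 = 22.995
  [3→4]: (22.84+20.72)/2 × 1 = 21.78
  [4→5.5]: (20.72+16.86)/2 × 1.5 = 28.185
  [5.5→7.5]: (16.86+12.33)/2 × 2 = 29.19
  [7.5→7.75]: (12.33+11.84)/2 × 0.25 = 3.02125
  Sum = 128.32125 µg/mL·hr

AUC = 128 µg/mL·hr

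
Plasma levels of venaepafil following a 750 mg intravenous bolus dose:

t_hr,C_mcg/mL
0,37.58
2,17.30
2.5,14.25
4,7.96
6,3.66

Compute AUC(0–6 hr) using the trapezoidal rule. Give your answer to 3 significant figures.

Trapezoidal AUC_0→6:
  [0→2]: (37.58+17.30)/2 × 2 = 54.88
  [2→2.5]: (17.30+14.25)/2 × 0.5 = 7.8875
  [2.5→4]: (14.25+7.96)/2 × 1.5 = 16.6575
  [4→6]: (7.96+3.66)/2 × 2 = 11.62
  Sum = 91.045 mcg/mL·hr

AUC = 91.0 mcg/mL·hr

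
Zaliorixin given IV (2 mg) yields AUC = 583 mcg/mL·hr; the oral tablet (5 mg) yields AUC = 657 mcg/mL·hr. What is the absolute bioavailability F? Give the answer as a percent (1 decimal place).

F = (AUC_ev / D_ev) / (AUC_iv / D_iv)
  = (657/5) / (583/2)
  = 131.4 / 291.5 = 0.4508
  = 45.08%

F = 45.1%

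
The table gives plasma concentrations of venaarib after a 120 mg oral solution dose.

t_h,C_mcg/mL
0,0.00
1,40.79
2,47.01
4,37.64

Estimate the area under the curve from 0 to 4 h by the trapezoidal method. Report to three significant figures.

AUC = 149 mcg/mL·h

Trapezoidal AUC_0→4:
  [0→1]: (0.00+40.79)/2 × 1 = 20.395
  [1→2]: (40.79+47.01)/2 × 1 = 43.9
  [2→4]: (47.01+37.64)/2 × 2 = 84.65
  Sum = 148.945 mcg/mL·h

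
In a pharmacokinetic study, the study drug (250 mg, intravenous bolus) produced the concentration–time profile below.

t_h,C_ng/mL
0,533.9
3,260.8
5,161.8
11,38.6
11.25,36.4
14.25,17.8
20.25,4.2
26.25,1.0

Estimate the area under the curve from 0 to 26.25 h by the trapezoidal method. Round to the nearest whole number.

AUC = 2388 ng/mL·h

Trapezoidal AUC_0→26.25:
  [0→3]: (533.9+260.8)/2 × 3 = 1192.05
  [3→5]: (260.8+161.8)/2 × 2 = 422.6
  [5→11]: (161.8+38.6)/2 × 6 = 601.2
  [11→11.25]: (38.6+36.4)/2 × 0.25 = 9.375
  [11.25→14.25]: (36.4+17.8)/2 × 3 = 81.3
  [14.25→20.25]: (17.8+4.2)/2 × 6 = 66.0
  [20.25→26.25]: (4.2+1.0)/2 × 6 = 15.6
  Sum = 2388.125 ng/mL·h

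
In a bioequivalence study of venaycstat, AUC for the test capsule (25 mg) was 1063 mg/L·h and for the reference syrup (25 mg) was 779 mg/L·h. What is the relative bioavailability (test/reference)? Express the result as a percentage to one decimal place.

F_rel = 136.5%

F_rel = (AUC_test/D_test) / (AUC_ref/D_ref)
      = (1063/25) / (779/25)
      = 42.52 / 31.16 = 1.3646 = 136.46%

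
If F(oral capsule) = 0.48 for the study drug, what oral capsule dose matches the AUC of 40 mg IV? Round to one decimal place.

D_oral = 83.3 mg

For equal systemic exposure: F × D_ev = D_iv
D_ev = D_iv / F = 40 / 0.48 = 83.3333 mg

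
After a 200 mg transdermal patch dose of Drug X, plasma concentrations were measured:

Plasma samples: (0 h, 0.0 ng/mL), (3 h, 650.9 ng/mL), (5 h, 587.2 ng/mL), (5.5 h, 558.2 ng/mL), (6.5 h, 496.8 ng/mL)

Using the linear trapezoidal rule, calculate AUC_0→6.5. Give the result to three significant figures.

Trapezoidal AUC_0→6.5:
  [0→3]: (0.0+650.9)/2 × 3 = 976.35
  [3→5]: (650.9+587.2)/2 × 2 = 1238.1
  [5→5.5]: (587.2+558.2)/2 × 0.5 = 286.35
  [5.5→6.5]: (558.2+496.8)/2 × 1 = 527.5
  Sum = 3028.3 ng/mL·h

AUC = 3030 ng/mL·h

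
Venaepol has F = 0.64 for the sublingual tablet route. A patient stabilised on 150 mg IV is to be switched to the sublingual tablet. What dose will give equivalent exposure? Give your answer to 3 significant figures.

For equal systemic exposure: F × D_ev = D_iv
D_ev = D_iv / F = 150 / 0.64 = 234.375 mg

D_sublingual = 234 mg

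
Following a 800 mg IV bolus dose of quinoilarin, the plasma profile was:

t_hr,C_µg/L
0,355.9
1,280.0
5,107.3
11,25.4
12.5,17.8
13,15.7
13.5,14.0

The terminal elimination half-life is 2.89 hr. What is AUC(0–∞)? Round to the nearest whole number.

Trapezoidal AUC_0→13.5:
  [0→1]: (355.9+280.0)/2 × 1 = 317.95
  [1→5]: (280.0+107.3)/2 × 4 = 774.6
  [5→11]: (107.3+25.4)/2 × 6 = 398.1
  [11→12.5]: (25.4+17.8)/2 × 1.5 = 32.4
  [12.5→13]: (17.8+15.7)/2 × 0.5 = 8.375
  [13→13.5]: (15.7+14.0)/2 × 0.5 = 7.425
  Sum = 1538.85 µg/L·hr
k_e = ln2 / t½ = 0.693147 / 2.89 = 0.2398 hr^-1
Extrapolated tail: C_last / k_e = 14.0 / 0.2398 = 58.382
AUC_0→∞ = 1538.85 + 58.382 = 1597.232 µg/L·hr

AUC = 1597 µg/L·hr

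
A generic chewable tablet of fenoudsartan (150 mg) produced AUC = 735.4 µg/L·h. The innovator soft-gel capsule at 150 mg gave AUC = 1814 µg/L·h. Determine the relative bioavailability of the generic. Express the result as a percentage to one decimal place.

F_rel = (AUC_test/D_test) / (AUC_ref/D_ref)
      = (735.4/150) / (1814/150)
      = 4.90267 / 12.0933 = 0.4054 = 40.54%

F_rel = 40.5%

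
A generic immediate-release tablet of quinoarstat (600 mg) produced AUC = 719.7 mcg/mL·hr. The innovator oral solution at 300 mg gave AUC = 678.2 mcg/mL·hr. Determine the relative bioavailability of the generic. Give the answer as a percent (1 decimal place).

F_rel = 53.1%

F_rel = (AUC_test/D_test) / (AUC_ref/D_ref)
      = (719.7/600) / (678.2/300)
      = 1.1995 / 2.26067 = 0.5306 = 53.06%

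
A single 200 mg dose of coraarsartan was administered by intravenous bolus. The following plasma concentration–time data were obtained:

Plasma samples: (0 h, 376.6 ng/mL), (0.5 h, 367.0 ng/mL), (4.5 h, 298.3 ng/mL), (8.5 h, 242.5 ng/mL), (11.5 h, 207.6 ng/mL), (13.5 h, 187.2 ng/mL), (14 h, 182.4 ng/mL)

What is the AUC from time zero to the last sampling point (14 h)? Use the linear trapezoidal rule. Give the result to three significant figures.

Trapezoidal AUC_0→14:
  [0→0.5]: (376.6+367.0)/2 × 0.5 = 185.9
  [0.5→4.5]: (367.0+298.3)/2 × 4 = 1330.6
  [4.5→8.5]: (298.3+242.5)/2 × 4 = 1081.6
  [8.5→11.5]: (242.5+207.6)/2 × 3 = 675.15
  [11.5→13.5]: (207.6+187.2)/2 × 2 = 394.8
  [13.5→14]: (187.2+182.4)/2 × 0.5 = 92.4
  Sum = 3760.45 ng/mL·h

AUC = 3760 ng/mL·h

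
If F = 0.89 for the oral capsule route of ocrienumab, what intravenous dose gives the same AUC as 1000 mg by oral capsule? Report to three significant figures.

Systemic exposure from an extravascular dose = F × D_ev, so the equivalent IV dose is F × D_ev.
D_iv = F × D_ev = 0.89 × 1000 = 890 mg

D_iv = 890 mg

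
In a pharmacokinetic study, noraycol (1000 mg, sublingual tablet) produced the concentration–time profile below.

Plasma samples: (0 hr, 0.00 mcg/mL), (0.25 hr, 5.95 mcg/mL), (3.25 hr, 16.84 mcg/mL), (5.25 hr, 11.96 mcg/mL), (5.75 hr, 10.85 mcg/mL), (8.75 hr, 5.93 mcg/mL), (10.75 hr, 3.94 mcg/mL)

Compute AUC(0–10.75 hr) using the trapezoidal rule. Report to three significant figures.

Trapezoidal AUC_0→10.75:
  [0→0.25]: (0.00+5.95)/2 × 0.25 = 0.74375
  [0.25→3.25]: (5.95+16.84)/2 × 3 = 34.185
  [3.25→5.25]: (16.84+11.96)/2 × 2 = 28.8
  [5.25→5.75]: (11.96+10.85)/2 × 0.5 = 5.7025
  [5.75→8.75]: (10.85+5.93)/2 × 3 = 25.17
  [8.75→10.75]: (5.93+3.94)/2 × 2 = 9.87
  Sum = 104.47125 mcg/mL·hr

AUC = 104 mcg/mL·hr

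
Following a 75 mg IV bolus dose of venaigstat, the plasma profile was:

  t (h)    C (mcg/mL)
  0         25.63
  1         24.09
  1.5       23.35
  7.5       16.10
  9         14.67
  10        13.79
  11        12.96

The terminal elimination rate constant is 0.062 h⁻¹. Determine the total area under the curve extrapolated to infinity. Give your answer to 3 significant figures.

Trapezoidal AUC_0→11:
  [0→1]: (25.63+24.09)/2 × 1 = 24.86
  [1→1.5]: (24.09+23.35)/2 × 0.5 = 11.86
  [1.5→7.5]: (23.35+16.10)/2 × 6 = 118.35
  [7.5→9]: (16.10+14.67)/2 × 1.5 = 23.0775
  [9→10]: (14.67+13.79)/2 × 1 = 14.23
  [10→11]: (13.79+12.96)/2 × 1 = 13.375
  Sum = 205.7525 mcg/mL·h
Extrapolated tail: C_last / k_e = 12.96 / 0.062 = 209.032
AUC_0→∞ = 205.7525 + 209.032 = 414.7845 mcg/mL·h

AUC = 415 mcg/mL·h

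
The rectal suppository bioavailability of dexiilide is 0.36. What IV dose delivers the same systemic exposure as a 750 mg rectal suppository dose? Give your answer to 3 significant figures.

D_iv = 270 mg

Systemic exposure from an extravascular dose = F × D_ev, so the equivalent IV dose is F × D_ev.
D_iv = F × D_ev = 0.36 × 750 = 270 mg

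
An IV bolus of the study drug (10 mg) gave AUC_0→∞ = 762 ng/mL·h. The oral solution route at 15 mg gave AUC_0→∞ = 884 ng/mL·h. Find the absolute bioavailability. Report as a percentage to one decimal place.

F = (AUC_ev / D_ev) / (AUC_iv / D_iv)
  = (884/15) / (762/10)
  = 58.9333 / 76.2 = 0.7734
  = 77.34%

F = 77.3%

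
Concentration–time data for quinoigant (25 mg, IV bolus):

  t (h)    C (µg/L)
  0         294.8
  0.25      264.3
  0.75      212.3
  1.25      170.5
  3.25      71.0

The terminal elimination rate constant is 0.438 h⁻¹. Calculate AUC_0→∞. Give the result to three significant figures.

Trapezoidal AUC_0→3.25:
  [0→0.25]: (294.8+264.3)/2 × 0.25 = 69.8875
  [0.25→0.75]: (264.3+212.3)/2 × 0.5 = 119.15
  [0.75→1.25]: (212.3+170.5)/2 × 0.5 = 95.7
  [1.25→3.25]: (170.5+71.0)/2 × 2 = 241.5
  Sum = 526.2375 µg/L·h
Extrapolated tail: C_last / k_e = 71.0 / 0.438 = 162.100
AUC_0→∞ = 526.2375 + 162.100 = 688.3375 µg/L·h

AUC = 688 µg/L·h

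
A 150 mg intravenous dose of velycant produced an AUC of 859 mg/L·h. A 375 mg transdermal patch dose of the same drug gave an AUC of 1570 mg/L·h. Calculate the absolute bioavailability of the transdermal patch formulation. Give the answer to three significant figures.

F = (AUC_ev / D_ev) / (AUC_iv / D_iv)
  = (1570/375) / (859/150)
  = 4.18667 / 5.72667 = 0.7311

F = 0.731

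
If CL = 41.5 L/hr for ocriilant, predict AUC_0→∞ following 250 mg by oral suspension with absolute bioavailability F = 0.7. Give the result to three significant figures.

AUC = 4.22 mg/L·hr

AUC_0→∞ = F × Dose / CL
        = 0.7 × 250 / 41.5 = 4.21687 mg/L·hr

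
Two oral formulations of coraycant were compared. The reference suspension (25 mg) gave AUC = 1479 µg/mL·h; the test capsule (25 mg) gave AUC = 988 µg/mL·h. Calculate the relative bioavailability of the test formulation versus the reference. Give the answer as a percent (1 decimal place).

F_rel = 66.8%

F_rel = (AUC_test/D_test) / (AUC_ref/D_ref)
      = (988/25) / (1479/25)
      = 39.52 / 59.16 = 0.6680 = 66.80%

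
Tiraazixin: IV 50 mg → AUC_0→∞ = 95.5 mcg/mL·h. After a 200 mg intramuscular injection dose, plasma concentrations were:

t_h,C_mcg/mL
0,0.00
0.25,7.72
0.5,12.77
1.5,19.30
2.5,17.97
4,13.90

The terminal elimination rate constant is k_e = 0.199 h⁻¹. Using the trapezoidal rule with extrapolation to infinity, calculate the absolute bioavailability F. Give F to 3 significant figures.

Trapezoidal AUC_0→4 (intramuscular injection):
  [0→0.25]: (0.00+7.72)/2 × 0.25 = 0.965
  [0.25→0.5]: (7.72+12.77)/2 × 0.25 = 2.56125
  [0.5→1.5]: (12.77+19.30)/2 × 1 = 16.035
  [1.5→2.5]: (19.30+17.97)/2 × 1 = 18.635
  [2.5→4]: (17.97+13.90)/2 × 1.5 = 23.9025
  Sum = 62.09875 mcg/mL·h
Tail: C_last/k_e = 13.90/0.199 = 69.849
AUC_0→∞ (intramuscular injection) = 62.09875 + 69.849 = 131.94775 mcg/mL·h
F = (AUC_ev/D_ev)/(AUC_iv/D_iv) = (131.94775/200)/(95.5/50) = 0.65973875/1.91 = 0.3454

F = 0.345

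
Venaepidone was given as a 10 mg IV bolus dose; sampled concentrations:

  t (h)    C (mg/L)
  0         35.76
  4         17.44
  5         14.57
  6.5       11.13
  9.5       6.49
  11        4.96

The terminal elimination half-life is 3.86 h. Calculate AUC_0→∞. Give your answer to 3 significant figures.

AUC = 204 mg/L·h

Trapezoidal AUC_0→11:
  [0→4]: (35.76+17.44)/2 × 4 = 106.4
  [4→5]: (17.44+14.57)/2 × 1 = 16.005
  [5→6.5]: (14.57+11.13)/2 × 1.5 = 19.275
  [6.5→9.5]: (11.13+6.49)/2 × 3 = 26.43
  [9.5→11]: (6.49+4.96)/2 × 1.5 = 8.5875
  Sum = 176.6975 mg/L·h
k_e = ln2 / t½ = 0.693147 / 3.86 = 0.1796 h^-1
Extrapolated tail: C_last / k_e = 4.96 / 0.1796 = 27.617
AUC_0→∞ = 176.6975 + 27.617 = 204.3145 mg/L·h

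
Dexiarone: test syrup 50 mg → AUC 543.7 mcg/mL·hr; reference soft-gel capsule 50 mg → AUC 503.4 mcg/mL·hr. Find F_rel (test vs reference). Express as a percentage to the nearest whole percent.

F_rel = (AUC_test/D_test) / (AUC_ref/D_ref)
      = (543.7/50) / (503.4/50)
      = 10.874 / 10.068 = 1.0801 = 108.01%

F_rel = 108%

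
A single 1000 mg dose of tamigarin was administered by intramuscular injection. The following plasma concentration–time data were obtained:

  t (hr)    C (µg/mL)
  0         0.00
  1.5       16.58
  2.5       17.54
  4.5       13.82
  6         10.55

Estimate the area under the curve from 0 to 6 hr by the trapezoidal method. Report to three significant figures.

AUC = 79.1 µg/mL·hr

Trapezoidal AUC_0→6:
  [0→1.5]: (0.00+16.58)/2 × 1.5 = 12.435
  [1.5→2.5]: (16.58+17.54)/2 × 1 = 17.06
  [2.5→4.5]: (17.54+13.82)/2 × 2 = 31.36
  [4.5→6]: (13.82+10.55)/2 × 1.5 = 18.2775
  Sum = 79.1325 µg/mL·hr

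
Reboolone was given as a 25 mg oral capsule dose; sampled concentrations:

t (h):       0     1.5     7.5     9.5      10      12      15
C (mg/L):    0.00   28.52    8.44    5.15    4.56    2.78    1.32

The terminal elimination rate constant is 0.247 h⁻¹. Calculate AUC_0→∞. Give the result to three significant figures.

AUC = 167 mg/L·h

Trapezoidal AUC_0→15:
  [0→1.5]: (0.00+28.52)/2 × 1.5 = 21.39
  [1.5→7.5]: (28.52+8.44)/2 × 6 = 110.88
  [7.5→9.5]: (8.44+5.15)/2 × 2 = 13.59
  [9.5→10]: (5.15+4.56)/2 × 0.5 = 2.4275
  [10→12]: (4.56+2.78)/2 × 2 = 7.34
  [12→15]: (2.78+1.32)/2 × 3 = 6.15
  Sum = 161.7775 mg/L·h
Extrapolated tail: C_last / k_e = 1.32 / 0.247 = 5.344
AUC_0→∞ = 161.7775 + 5.344 = 167.1215 mg/L·h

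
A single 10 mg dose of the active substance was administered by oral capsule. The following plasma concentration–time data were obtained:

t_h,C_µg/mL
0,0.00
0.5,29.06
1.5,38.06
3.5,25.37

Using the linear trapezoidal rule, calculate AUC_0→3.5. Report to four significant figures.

Trapezoidal AUC_0→3.5:
  [0→0.5]: (0.00+29.06)/2 × 0.5 = 7.265
  [0.5→1.5]: (29.06+38.06)/2 × 1 = 33.56
  [1.5→3.5]: (38.06+25.37)/2 × 2 = 63.43
  Sum = 104.255 µg/mL·h

AUC = 104.3 µg/mL·h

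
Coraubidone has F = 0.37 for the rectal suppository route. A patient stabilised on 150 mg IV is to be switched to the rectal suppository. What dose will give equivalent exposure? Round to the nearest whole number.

D_rectal = 405 mg

For equal systemic exposure: F × D_ev = D_iv
D_ev = D_iv / F = 150 / 0.37 = 405.405 mg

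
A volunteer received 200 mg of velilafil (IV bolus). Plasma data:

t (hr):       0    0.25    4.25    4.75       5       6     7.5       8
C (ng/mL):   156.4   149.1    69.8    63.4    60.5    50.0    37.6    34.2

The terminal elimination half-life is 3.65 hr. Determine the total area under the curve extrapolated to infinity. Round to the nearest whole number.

Trapezoidal AUC_0→8:
  [0→0.25]: (156.4+149.1)/2 × 0.25 = 38.1875
  [0.25→4.25]: (149.1+69.8)/2 × 4 = 437.8
  [4.25→4.75]: (69.8+63.4)/2 × 0.5 = 33.3
  [4.75→5]: (63.4+60.5)/2 × 0.25 = 15.4875
  [5→6]: (60.5+50.0)/2 × 1 = 55.25
  [6→7.5]: (50.0+37.6)/2 × 1.5 = 65.7
  [7.5→8]: (37.6+34.2)/2 × 0.5 = 17.95
  Sum = 663.675 ng/mL·hr
k_e = ln2 / t½ = 0.693147 / 3.65 = 0.1899 hr^-1
Extrapolated tail: C_last / k_e = 34.2 / 0.1899 = 180.095
AUC_0→∞ = 663.675 + 180.095 = 843.77 ng/mL·hr

AUC = 844 ng/mL·hr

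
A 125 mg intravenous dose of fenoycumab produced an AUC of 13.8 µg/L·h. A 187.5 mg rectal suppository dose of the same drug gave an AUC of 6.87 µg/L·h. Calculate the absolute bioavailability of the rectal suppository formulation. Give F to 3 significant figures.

F = (AUC_ev / D_ev) / (AUC_iv / D_iv)
  = (6.87/187.5) / (13.8/125)
  = 0.03664 / 0.1104 = 0.3319

F = 0.332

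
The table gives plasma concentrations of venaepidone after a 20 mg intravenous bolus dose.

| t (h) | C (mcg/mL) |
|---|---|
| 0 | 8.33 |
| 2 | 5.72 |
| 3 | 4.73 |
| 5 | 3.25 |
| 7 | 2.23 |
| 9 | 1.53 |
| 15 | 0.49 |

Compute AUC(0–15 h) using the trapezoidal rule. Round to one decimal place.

AUC = 42.6 mcg/mL·h

Trapezoidal AUC_0→15:
  [0→2]: (8.33+5.72)/2 × 2 = 14.05
  [2→3]: (5.72+4.73)/2 × 1 = 5.225
  [3→5]: (4.73+3.25)/2 × 2 = 7.98
  [5→7]: (3.25+2.23)/2 × 2 = 5.48
  [7→9]: (2.23+1.53)/2 × 2 = 3.76
  [9→15]: (1.53+0.49)/2 × 6 = 6.06
  Sum = 42.555 mcg/mL·h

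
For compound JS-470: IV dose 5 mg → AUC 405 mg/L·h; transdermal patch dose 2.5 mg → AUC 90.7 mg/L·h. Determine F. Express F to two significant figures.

F = 0.45

F = (AUC_ev / D_ev) / (AUC_iv / D_iv)
  = (90.7/2.5) / (405/5)
  = 36.28 / 81 = 0.4479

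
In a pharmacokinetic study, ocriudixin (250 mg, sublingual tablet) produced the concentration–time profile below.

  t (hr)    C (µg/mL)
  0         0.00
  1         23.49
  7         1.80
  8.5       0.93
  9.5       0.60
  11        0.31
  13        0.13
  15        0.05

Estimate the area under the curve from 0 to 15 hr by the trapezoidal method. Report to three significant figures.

Trapezoidal AUC_0→15:
  [0→1]: (0.00+23.49)/2 × 1 = 11.745
  [1→7]: (23.49+1.80)/2 × 6 = 75.87
  [7→8.5]: (1.80+0.93)/2 × 1.5 = 2.0475
  [8.5→9.5]: (0.93+0.60)/2 × 1 = 0.765
  [9.5→11]: (0.60+0.31)/2 × 1.5 = 0.6825
  [11→13]: (0.31+0.13)/2 × 2 = 0.44
  [13→15]: (0.13+0.05)/2 × 2 = 0.18
  Sum = 91.73 µg/mL·hr

AUC = 91.7 µg/mL·hr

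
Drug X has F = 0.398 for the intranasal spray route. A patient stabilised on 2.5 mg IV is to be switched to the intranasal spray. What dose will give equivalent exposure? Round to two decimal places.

For equal systemic exposure: F × D_ev = D_iv
D_ev = D_iv / F = 2.5 / 0.398 = 6.28141 mg

D_intranasal = 6.28 mg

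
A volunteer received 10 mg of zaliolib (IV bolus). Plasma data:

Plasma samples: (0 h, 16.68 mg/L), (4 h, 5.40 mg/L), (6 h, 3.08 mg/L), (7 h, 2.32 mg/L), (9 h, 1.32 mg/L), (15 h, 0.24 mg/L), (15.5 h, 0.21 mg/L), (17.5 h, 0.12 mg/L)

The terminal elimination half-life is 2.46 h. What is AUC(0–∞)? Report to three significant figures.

AUC = 64.5 mg/L·h

Trapezoidal AUC_0→17.5:
  [0→4]: (16.68+5.40)/2 × 4 = 44.16
  [4→6]: (5.40+3.08)/2 × 2 = 8.48
  [6→7]: (3.08+2.32)/2 × 1 = 2.7
  [7→9]: (2.32+1.32)/2 × 2 = 3.64
  [9→15]: (1.32+0.24)/2 × 6 = 4.68
  [15→15.5]: (0.24+0.21)/2 × 0.5 = 0.1125
  [15.5→17.5]: (0.21+0.12)/2 × 2 = 0.33
  Sum = 64.1025 mg/L·h
k_e = ln2 / t½ = 0.693147 / 2.46 = 0.2818 h^-1
Extrapolated tail: C_last / k_e = 0.12 / 0.2818 = 0.426
AUC_0→∞ = 64.1025 + 0.426 = 64.5285 mg/L·h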